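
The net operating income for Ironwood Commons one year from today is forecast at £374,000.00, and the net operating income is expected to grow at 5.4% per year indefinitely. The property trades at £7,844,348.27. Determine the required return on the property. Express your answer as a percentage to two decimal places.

P = D₁/(r − g) ⇒ r = D₁/P + g = £374,000.0000/£7,844,348.27 + 0.054 = 0.047678 + 0.054 = 0.101678

10.17%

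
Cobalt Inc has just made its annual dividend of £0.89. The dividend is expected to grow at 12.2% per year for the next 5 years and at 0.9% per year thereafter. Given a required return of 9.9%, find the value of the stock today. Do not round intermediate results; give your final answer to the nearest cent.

D_1 = 0.99858
D_2 = 1.12041
D_3 = 1.25710
D_4 = 1.41046
D_5 = 1.58254
Terminal value at year 5: TV = D_5×(1+g_2)/(r−g_2) = 1.59678/0.09 = 17.74202
P_0 = D_1/(1+r)^1 + D_2/(1+r)^2 + D_3/(1+r)^3 + D_4/(1+r)^4 + D_5/(1+r)^5 + TV/(1+r)^5
    = 0.90863 + 0.92764 + 0.94706 + 0.96688 + 0.98711 + 11.06661 = 15.80392

£15.80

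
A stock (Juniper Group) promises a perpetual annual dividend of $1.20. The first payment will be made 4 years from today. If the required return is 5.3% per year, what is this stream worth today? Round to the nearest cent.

Value at end of year 3: C / r = $1.20 / 0.053 = $22.6415
Discount to today: PV = $22.6415 / (1 + 0.053)^3 = $22.6415 / 1.167576 = $19.39

$19.39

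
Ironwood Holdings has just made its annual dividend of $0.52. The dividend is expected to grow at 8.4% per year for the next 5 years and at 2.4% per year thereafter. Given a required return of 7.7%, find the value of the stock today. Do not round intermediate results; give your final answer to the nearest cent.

$13.03

D_1 = 0.56368
D_2 = 0.61103
D_3 = 0.66236
D_4 = 0.71799
D_5 = 0.77830
Terminal value at year 5: TV = D_5×(1+g_2)/(r−g_2) = 0.79698/0.053 = 15.03744
P_0 = D_1/(1+r)^1 + D_2/(1+r)^2 + D_3/(1+r)^3 + D_4/(1+r)^4 + D_5/(1+r)^5 + TV/(1+r)^5
    = 0.52338 + 0.52678 + 0.53021 + 0.53365 + 0.53712 + 10.37756 = 13.02870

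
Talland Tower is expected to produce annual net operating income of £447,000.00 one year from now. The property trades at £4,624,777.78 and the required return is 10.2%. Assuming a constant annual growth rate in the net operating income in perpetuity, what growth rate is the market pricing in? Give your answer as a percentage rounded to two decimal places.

P = D₁/(r−g) ⇒ g = r − D₁/P = 0.102 − £447,000.00/£4,624,777.78 = 0.005347

0.53%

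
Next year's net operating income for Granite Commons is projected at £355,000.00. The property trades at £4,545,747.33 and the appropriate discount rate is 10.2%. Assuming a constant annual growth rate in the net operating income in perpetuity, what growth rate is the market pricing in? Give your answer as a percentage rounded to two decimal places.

2.39%

P = D₁/(r−g) ⇒ g = r − D₁/P = 0.102 − £355,000.00/£4,545,747.33 = 0.023905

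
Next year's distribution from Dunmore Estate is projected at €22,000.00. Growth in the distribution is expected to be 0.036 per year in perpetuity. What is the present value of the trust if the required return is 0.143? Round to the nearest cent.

Growing perpetuity: P = D₁ / (r − g) = €22,000.0000 / (0.143 − 0.036) = €205,607.48

€205607.48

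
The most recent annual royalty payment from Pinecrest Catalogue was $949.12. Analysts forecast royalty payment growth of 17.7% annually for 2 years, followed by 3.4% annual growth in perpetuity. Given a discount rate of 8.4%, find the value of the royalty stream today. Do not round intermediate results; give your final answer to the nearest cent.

$25289.65

D_1 = 1117.11424
D_2 = 1314.84346
Terminal value at year 2: TV = D_2×(1+g_2)/(r−g_2) = 1359.54814/0.05 = 27190.96276
P_0 = D_1/(1+r)^1 + D_2/(1+r)^2 + TV/(1+r)^2
    = 1030.54819 + 1118.96238 + 23140.14206 = 25289.65263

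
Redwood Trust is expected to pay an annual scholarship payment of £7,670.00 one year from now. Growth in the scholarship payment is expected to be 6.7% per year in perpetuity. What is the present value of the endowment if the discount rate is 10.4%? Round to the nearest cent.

£207297.30

Growing perpetuity: P = D₁ / (r − g) = £7,670.0000 / (0.104 − 0.067) = £207,297.30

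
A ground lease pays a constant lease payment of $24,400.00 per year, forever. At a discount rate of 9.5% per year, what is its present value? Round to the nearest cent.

Level perpetuity: PV = C / r = $24,400.00 / 0.095 = $256,842.11

$256842.11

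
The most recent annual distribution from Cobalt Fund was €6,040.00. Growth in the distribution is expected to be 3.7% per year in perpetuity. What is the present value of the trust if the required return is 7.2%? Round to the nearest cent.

D₁ = D₀ × (1 + g) = €6,040.00 × 1.037 = €6,263.4800
Growing perpetuity: P = D₁ / (r − g) = €6,263.4800 / (0.072 − 0.037) = €178,956.57

€178956.57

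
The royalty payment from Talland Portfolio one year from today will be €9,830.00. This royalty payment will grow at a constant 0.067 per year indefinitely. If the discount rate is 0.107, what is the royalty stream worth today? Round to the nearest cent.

€245750.00

Growing perpetuity: P = D₁ / (r − g) = €9,830.0000 / (0.107 − 0.067) = €245,750.00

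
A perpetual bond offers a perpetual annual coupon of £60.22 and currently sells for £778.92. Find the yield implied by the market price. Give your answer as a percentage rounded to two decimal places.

P = C/r ⇒ r = C/P = £60.22/£778.92 = 0.077312

7.73%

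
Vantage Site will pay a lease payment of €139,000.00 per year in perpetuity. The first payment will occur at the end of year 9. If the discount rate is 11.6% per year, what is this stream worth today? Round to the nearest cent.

€498015.95

Value at end of year 8: C / r = €139,000.00 / 0.116 = €1,198,275.8621
Discount to today: PV = €1,198,275.8621 / (1 + 0.116)^8 = €1,198,275.8621 / 2.406099 = €498,015.95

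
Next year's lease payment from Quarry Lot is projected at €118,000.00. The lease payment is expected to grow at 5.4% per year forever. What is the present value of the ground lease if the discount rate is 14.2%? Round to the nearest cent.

Growing perpetuity: P = D₁ / (r − g) = €118,000.0000 / (0.142 − 0.054) = €1,340,909.09

€1340909.09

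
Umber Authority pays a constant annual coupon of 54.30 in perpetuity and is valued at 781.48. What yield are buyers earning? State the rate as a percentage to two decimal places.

6.95%

P = C/r ⇒ r = C/P = 54.30/781.48 = 0.069484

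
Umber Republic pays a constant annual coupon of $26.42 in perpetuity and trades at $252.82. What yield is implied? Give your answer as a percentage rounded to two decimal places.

10.45%

P = C/r ⇒ r = C/P = $26.42/$252.82 = 0.104501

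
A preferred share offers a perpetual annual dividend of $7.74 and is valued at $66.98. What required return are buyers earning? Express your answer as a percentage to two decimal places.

11.56%

P = C/r ⇒ r = C/P = $7.74/$66.98 = 0.115557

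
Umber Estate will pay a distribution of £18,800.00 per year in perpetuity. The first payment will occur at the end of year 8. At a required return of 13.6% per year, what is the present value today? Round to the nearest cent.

Value at end of year 7: C / r = £18,800.00 / 0.136 = £138,235.2941
Discount to today: PV = £138,235.2941 / (1 + 0.136)^7 = £138,235.2941 / 2.441453 = £56,620.10

£56620.10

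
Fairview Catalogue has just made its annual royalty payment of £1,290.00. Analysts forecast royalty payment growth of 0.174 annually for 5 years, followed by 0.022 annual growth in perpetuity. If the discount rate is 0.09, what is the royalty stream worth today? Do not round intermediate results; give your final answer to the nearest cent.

D_1 = 1514.46000
D_2 = 1777.97604
D_3 = 2087.34387
D_4 = 2450.54170
D_5 = 2876.93596
Terminal value at year 5: TV = D_5×(1+g_2)/(r−g_2) = 2940.22855/0.068 = 43238.65518
P_0 = D_1/(1+r)^1 + D_2/(1+r)^2 + D_3/(1+r)^3 + D_4/(1+r)^4 + D_5/(1+r)^5 + TV/(1+r)^5
    = 1389.41284 + 1496.48686 + 1611.81245 + 1736.02552 + 1869.81098 + 28102.15910 = 36205.70776

£36205.71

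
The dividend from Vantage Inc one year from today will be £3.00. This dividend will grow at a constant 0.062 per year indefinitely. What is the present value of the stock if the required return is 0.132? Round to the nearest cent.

£42.86

Growing perpetuity: P = D₁ / (r − g) = £3.0000 / (0.132 − 0.062) = £42.86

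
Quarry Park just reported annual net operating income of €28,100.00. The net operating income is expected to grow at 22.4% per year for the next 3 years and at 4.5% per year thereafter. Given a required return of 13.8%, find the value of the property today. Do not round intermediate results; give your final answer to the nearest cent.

€490572.82

D_1 = 34394.40000
D_2 = 42098.74560
D_3 = 51528.86461
Terminal value at year 3: TV = D_3×(1+g_2)/(r−g_2) = 53847.66352/0.093 = 579007.13465
P_0 = D_1/(1+r)^1 + D_2/(1+r)^2 + D_3/(1+r)^3 + TV/(1+r)^3
    = 30223.55009 + 32507.57936 + 34964.21541 + 392877.47419 = 490572.81904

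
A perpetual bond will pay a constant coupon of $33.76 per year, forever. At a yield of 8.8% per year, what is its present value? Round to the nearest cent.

$383.64

Level perpetuity: PV = C / r = $33.76 / 0.088 = $383.64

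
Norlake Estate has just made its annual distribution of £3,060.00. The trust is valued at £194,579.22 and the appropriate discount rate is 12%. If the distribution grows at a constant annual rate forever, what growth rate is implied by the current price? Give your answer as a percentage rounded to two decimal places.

10.27%

P = D₀(1+g)/(r−g) ⇒ P(r−g) = D₀(1+g) ⇒ g(P+D₀) = P·r − D₀
g = (P·r − D₀)/(P + D₀) = (£194,579.22×0.12 − £3,060.00) / (£194,579.22 + £3,060.00) = 0.102659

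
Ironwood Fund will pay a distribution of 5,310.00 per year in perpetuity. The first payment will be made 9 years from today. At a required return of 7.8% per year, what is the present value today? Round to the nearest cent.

Value at end of year 8: C / r = 5,310.00 / 0.078 = 68,076.9231
Discount to today: PV = 68,076.9231 / (1 + 0.078)^8 = 68,076.9231 / 1.823686 = 37,329.30

37329.30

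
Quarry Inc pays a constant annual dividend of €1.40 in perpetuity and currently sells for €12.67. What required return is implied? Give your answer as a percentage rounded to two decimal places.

11.05%

P = C/r ⇒ r = C/P = €1.40/€12.67 = 0.110497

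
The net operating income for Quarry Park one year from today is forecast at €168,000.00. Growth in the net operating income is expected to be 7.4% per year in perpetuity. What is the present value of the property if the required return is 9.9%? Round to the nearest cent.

€6720000.00

Growing perpetuity: P = D₁ / (r − g) = €168,000.0000 / (0.099 − 0.074) = €6,720,000.00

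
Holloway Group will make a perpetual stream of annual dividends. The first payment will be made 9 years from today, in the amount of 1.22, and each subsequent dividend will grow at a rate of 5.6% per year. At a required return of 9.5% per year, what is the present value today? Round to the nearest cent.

Value at end of year 8: C₁ / (r − g) = 1.22 / (0.095 − 0.056) = 31.2821
Discount to today: PV = 31.2821 / (1 + 0.095)^8 = 31.2821 / 2.066869 = 15.13

15.13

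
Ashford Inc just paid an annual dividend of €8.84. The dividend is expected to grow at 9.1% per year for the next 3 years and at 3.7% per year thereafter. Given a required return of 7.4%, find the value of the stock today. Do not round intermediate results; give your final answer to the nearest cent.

€287.08

D_1 = 9.64444
D_2 = 10.52208
D_3 = 11.47959
Terminal value at year 3: TV = D_3×(1+g_2)/(r−g_2) = 11.90434/0.037 = 321.73888
P_0 = D_1/(1+r)^1 + D_2/(1+r)^2 + D_3/(1+r)^3 + TV/(1+r)^3
    = 8.97993 + 9.12207 + 9.26646 + 259.71122 = 287.07966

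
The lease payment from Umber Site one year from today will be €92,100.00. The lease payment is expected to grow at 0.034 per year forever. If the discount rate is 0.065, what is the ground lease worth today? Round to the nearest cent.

€2970967.74

Growing perpetuity: P = D₁ / (r − g) = €92,100.0000 / (0.065 − 0.034) = €2,970,967.74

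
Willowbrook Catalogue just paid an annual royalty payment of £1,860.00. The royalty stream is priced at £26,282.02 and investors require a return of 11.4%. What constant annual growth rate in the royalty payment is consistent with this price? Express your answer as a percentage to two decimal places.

P = D₀(1+g)/(r−g) ⇒ P(r−g) = D₀(1+g) ⇒ g(P+D₀) = P·r − D₀
g = (P·r − D₀)/(P + D₀) = (£26,282.02×0.114 − £1,860.00) / (£26,282.02 + £1,860.00) = 0.040372

4.04%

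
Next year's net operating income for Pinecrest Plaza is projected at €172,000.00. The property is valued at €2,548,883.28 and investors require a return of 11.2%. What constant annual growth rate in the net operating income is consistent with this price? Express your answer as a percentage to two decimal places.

4.45%

P = D₁/(r−g) ⇒ g = r − D₁/P = 0.112 − €172,000.00/€2,548,883.28 = 0.044519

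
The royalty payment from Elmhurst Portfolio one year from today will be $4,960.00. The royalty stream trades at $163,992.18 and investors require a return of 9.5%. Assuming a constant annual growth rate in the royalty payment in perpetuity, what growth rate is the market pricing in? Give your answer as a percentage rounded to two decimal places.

6.48%

P = D₁/(r−g) ⇒ g = r − D₁/P = 0.095 − $4,960.00/$163,992.18 = 0.064755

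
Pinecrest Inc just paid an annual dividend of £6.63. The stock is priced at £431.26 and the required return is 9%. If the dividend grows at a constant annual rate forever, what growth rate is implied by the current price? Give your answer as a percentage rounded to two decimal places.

7.35%

P = D₀(1+g)/(r−g) ⇒ P(r−g) = D₀(1+g) ⇒ g(P+D₀) = P·r − D₀
g = (P·r − D₀)/(P + D₀) = (£431.26×0.09 − £6.63) / (£431.26 + £6.63) = 0.073497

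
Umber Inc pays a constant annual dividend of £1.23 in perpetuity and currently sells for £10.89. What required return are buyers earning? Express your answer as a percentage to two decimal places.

11.29%

P = C/r ⇒ r = C/P = £1.23/£10.89 = 0.112948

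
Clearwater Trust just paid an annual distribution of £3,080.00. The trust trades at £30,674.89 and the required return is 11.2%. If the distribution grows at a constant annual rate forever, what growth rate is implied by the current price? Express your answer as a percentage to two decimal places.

P = D₀(1+g)/(r−g) ⇒ P(r−g) = D₀(1+g) ⇒ g(P+D₀) = P·r − D₀
g = (P·r − D₀)/(P + D₀) = (£30,674.89×0.112 − £3,080.00) / (£30,674.89 + £3,080.00) = 0.010534

1.05%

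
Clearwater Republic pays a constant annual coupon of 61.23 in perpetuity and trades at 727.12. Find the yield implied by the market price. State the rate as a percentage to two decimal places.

P = C/r ⇒ r = C/P = 61.23/727.12 = 0.084209

8.42%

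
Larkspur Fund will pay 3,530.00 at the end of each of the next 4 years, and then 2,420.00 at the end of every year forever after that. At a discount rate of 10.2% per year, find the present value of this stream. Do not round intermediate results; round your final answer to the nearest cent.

27228.86

PV of 4-year annuity: 3,530.00 × [1 − (1+0.102)^−4] / 0.102 = 11141.35202
Perpetuity value at year 4: 2,420.00 / 0.102 = 23725.49020
PV of perpetuity: 23725.49020 / (1+0.102)^4 = 16087.50949
Total PV = 11141.35202 + 16087.50949 = 27228.86151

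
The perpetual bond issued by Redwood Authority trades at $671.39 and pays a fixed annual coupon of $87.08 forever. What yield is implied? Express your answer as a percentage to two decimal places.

P = C/r ⇒ r = C/P = $87.08/$671.39 = 0.129701

12.97%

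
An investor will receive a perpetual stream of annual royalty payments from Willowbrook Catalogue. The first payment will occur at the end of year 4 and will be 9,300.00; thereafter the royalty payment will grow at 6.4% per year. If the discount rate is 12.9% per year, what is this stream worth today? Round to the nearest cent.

99423.21

Value at end of year 3: C₁ / (r − g) = 9,300.00 / (0.129 − 0.064) = 143,076.9231
Discount to today: PV = 143,076.9231 / (1 + 0.129)^3 = 143,076.9231 / 1.439070 = 99,423.21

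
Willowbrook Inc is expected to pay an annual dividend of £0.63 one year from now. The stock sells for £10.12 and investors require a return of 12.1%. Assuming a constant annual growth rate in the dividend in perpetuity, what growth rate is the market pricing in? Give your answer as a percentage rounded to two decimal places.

P = D₁/(r−g) ⇒ g = r − D₁/P = 0.121 − £0.63/£10.12 = 0.058747

5.87%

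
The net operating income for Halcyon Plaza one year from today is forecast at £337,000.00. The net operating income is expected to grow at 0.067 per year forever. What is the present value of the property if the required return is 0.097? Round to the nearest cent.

Growing perpetuity: P = D₁ / (r − g) = £337,000.0000 / (0.097 − 0.067) = £11,233,333.33

£11233333.33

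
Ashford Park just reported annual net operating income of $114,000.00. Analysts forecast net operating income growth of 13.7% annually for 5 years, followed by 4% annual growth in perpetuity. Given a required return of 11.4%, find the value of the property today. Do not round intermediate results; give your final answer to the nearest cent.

$2380820.21

D_1 = 129618.00000
D_2 = 147375.66600
D_3 = 167566.13224
D_4 = 190522.69236
D_5 = 216624.30121
Terminal value at year 5: TV = D_5×(1+g_2)/(r−g_2) = 225289.27326/0.074 = 3044449.63866
P_0 = D_1/(1+r)^1 + D_2/(1+r)^2 + D_3/(1+r)^3 + D_4/(1+r)^4 + D_5/(1+r)^5 + TV/(1+r)^5
    = 116353.68043 + 118755.95570 + 121207.82911 + 123710.32469 + 126264.48758 + 1774527.93361 = 2380820.21112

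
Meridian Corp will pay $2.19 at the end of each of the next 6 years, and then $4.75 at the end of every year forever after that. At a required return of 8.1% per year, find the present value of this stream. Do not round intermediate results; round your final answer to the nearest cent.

PV of 6-year annuity: $2.19 × [1 − (1+0.081)^−6] / 0.081 = 10.09347
Perpetuity value at year 6: $4.75 / 0.081 = 58.64198
PV of perpetuity: 58.64198 / (1+0.081)^6 = 36.74975
Total PV = 10.09347 + 36.74975 = 46.84322

$46.84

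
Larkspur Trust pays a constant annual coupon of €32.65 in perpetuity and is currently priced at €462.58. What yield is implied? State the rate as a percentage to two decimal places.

P = C/r ⇒ r = C/P = €32.65/€462.58 = 0.070582

7.06%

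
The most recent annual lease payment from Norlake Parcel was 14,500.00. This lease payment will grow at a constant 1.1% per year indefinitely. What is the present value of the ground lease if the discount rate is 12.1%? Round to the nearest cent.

D₁ = D₀ × (1 + g) = 14,500.00 × 1.011 = 14,659.5000
Growing perpetuity: P = D₁ / (r − g) = 14,659.5000 / (0.121 − 0.011) = 133,268.18

133268.18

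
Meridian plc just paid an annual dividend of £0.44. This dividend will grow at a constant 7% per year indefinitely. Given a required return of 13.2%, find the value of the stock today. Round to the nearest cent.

D₁ = D₀ × (1 + g) = £0.44 × 1.07 = £0.4708
Growing perpetuity: P = D₁ / (r − g) = £0.4708 / (0.132 − 0.07) = £7.59

£7.59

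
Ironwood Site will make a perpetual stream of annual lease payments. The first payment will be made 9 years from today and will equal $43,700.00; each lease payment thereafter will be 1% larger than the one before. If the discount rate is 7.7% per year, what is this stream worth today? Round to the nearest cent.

Value at end of year 8: C₁ / (r − g) = $43,700.00 / (0.077 − 0.01) = $652,238.8060
Discount to today: PV = $652,238.8060 / (1 + 0.077)^8 = $652,238.8060 / 1.810196 = $360,313.89

$360313.89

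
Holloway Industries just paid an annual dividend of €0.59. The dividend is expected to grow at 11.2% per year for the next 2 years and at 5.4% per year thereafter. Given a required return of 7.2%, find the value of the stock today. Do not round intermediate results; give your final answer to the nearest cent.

D_1 = 0.65608
D_2 = 0.72956
Terminal value at year 2: TV = D_2×(1+g_2)/(r−g_2) = 0.76896/0.018 = 42.71985
P_0 = D_1/(1+r)^1 + D_2/(1+r)^2 + TV/(1+r)^2
    = 0.61201 + 0.63485 + 37.17407 = 38.42094

€38.42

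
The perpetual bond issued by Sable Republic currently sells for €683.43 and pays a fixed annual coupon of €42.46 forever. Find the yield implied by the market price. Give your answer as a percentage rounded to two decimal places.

P = C/r ⇒ r = C/P = €42.46/€683.43 = 0.062128

6.21%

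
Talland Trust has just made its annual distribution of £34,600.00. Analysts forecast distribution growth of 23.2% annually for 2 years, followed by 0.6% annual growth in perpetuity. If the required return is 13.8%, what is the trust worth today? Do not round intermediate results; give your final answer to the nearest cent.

£387065.96

D_1 = 42627.20000
D_2 = 52516.71040
Terminal value at year 2: TV = D_2×(1+g_2)/(r−g_2) = 52831.81066/0.132 = 400240.98987
P_0 = D_1/(1+r)^1 + D_2/(1+r)^2 + TV/(1+r)^2
    = 37457.99649 + 40552.06649 + 309055.90070 = 387065.96368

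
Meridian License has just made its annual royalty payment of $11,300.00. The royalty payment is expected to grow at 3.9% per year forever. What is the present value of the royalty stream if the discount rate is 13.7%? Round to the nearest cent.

D₁ = D₀ × (1 + g) = $11,300.00 × 1.039 = $11,740.7000
Growing perpetuity: P = D₁ / (r − g) = $11,740.7000 / (0.137 − 0.039) = $119,803.06

$119803.06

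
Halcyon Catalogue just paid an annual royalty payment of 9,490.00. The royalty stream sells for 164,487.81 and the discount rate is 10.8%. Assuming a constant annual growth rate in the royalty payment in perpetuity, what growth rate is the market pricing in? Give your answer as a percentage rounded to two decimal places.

P = D₀(1+g)/(r−g) ⇒ P(r−g) = D₀(1+g) ⇒ g(P+D₀) = P·r − D₀
g = (P·r − D₀)/(P + D₀) = (164,487.81×0.108 − 9,490.00) / (164,487.81 + 9,490.00) = 0.047562

4.76%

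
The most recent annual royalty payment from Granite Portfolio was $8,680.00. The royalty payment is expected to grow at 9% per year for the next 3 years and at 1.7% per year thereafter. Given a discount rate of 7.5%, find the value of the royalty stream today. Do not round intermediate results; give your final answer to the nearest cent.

$185433.24

D_1 = 9461.20000
D_2 = 10312.70800
D_3 = 11240.85172
Terminal value at year 3: TV = D_3×(1+g_2)/(r−g_2) = 11431.94620/0.058 = 197102.52068
P_0 = D_1/(1+r)^1 + D_2/(1+r)^2 + D_3/(1+r)^3 + TV/(1+r)^3
    = 8801.11628 + 8923.92255 + 9048.44240 + 158659.75730 = 185433.23853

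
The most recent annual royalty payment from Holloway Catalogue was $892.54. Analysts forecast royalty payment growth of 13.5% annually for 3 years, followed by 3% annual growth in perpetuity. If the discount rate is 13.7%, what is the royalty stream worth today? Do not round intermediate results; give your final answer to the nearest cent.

$11214.69

D_1 = 1013.03290
D_2 = 1149.79234
D_3 = 1305.01431
Terminal value at year 3: TV = D_3×(1+g_2)/(r−g_2) = 1344.16474/0.107 = 12562.28726
P_0 = D_1/(1+r)^1 + D_2/(1+r)^2 + D_3/(1+r)^3 + TV/(1+r)^3
    = 890.97001 + 889.40278 + 887.83831 + 8546.48089 = 11214.69199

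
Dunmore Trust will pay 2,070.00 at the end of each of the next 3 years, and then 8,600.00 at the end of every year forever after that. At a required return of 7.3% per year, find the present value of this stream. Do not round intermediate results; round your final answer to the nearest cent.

PV of 3-year annuity: 2,070.00 × [1 − (1+0.073)^−3] / 0.073 = 5402.69597
Perpetuity value at year 3: 8,600.00 / 0.073 = 117808.21918
PV of perpetuity: 117808.21918 / (1+0.073)^3 = 95362.23592
Total PV = 5402.69597 + 95362.23592 = 100764.93189

100764.93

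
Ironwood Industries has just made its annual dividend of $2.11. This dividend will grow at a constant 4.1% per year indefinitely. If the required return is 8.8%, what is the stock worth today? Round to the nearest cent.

$46.73

D₁ = D₀ × (1 + g) = $2.11 × 1.041 = $2.1965
Growing perpetuity: P = D₁ / (r − g) = $2.1965 / (0.088 − 0.041) = $46.73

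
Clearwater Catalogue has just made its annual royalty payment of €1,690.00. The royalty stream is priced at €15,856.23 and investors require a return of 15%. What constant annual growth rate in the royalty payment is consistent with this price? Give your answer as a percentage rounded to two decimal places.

P = D₀(1+g)/(r−g) ⇒ P(r−g) = D₀(1+g) ⇒ g(P+D₀) = P·r − D₀
g = (P·r − D₀)/(P + D₀) = (€15,856.23×0.15 − €1,690.00) / (€15,856.23 + €1,690.00) = 0.039235

3.92%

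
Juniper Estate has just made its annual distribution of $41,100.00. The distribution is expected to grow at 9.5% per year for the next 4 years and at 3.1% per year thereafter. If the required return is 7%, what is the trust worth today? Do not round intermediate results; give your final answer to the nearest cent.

D_1 = 45004.50000
D_2 = 49279.92750
D_3 = 53961.52061
D_4 = 59087.86507
Terminal value at year 4: TV = D_4×(1+g_2)/(r−g_2) = 60919.58889/0.039 = 1562040.74071
P_0 = D_1/(1+r)^1 + D_2/(1+r)^2 + D_3/(1+r)^3 + D_4/(1+r)^4 + TV/(1+r)^4
    = 42060.28037 + 43042.99720 + 44048.67471 + 45077.84935 + 1191673.40211 = 1365903.20376

$1365903.20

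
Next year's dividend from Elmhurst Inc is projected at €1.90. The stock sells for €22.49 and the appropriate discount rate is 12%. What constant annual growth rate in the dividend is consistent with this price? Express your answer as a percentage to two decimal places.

P = D₁/(r−g) ⇒ g = r − D₁/P = 0.12 − €1.90/€22.49 = 0.035518

3.55%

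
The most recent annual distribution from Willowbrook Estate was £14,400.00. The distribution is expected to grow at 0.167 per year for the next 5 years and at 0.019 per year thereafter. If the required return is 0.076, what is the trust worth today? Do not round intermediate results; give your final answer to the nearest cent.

D_1 = 16804.80000
D_2 = 19611.20160
D_3 = 22886.27227
D_4 = 26708.27974
D_5 = 31168.56245
Terminal value at year 5: TV = D_5×(1+g_2)/(r−g_2) = 31760.76514/0.057 = 557206.40593
P_0 = D_1/(1+r)^1 + D_2/(1+r)^2 + D_3/(1+r)^3 + D_4/(1+r)^4 + D_5/(1+r)^5 + TV/(1+r)^5
    = 15617.84387 + 16938.68382 + 18371.23050 + 19924.93122 + 21610.03228 + 386326.71748 = 478789.43917

£478789.44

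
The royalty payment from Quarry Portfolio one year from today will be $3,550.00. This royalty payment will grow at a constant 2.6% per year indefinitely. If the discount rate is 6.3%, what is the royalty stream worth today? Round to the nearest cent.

Growing perpetuity: P = D₁ / (r − g) = $3,550.0000 / (0.063 − 0.026) = $95,945.95

$95945.95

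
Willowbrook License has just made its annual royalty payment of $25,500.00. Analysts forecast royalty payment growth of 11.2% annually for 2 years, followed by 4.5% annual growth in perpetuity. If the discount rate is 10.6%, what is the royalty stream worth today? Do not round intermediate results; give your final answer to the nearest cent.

$493012.60

D_1 = 28356.00000
D_2 = 31531.87200
Terminal value at year 2: TV = D_2×(1+g_2)/(r−g_2) = 32950.80624/0.061 = 540177.15148
P_0 = D_1/(1+r)^1 + D_2/(1+r)^2 + TV/(1+r)^2
    = 25638.33635 + 25777.42316 + 441596.83943 = 493012.59894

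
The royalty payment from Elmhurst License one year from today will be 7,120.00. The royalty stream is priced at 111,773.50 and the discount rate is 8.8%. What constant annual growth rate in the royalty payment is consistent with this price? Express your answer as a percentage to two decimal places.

P = D₁/(r−g) ⇒ g = r − D₁/P = 0.088 − 7,120.00/111,773.50 = 0.024300

2.43%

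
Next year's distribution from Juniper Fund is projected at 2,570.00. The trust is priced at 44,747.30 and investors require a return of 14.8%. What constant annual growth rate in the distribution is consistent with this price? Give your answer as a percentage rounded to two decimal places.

9.06%

P = D₁/(r−g) ⇒ g = r − D₁/P = 0.148 − 2,570.00/44,747.30 = 0.090566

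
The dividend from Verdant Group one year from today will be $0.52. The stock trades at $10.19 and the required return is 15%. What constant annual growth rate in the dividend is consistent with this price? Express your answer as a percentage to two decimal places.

P = D₁/(r−g) ⇒ g = r − D₁/P = 0.15 − $0.52/$10.19 = 0.098970

9.90%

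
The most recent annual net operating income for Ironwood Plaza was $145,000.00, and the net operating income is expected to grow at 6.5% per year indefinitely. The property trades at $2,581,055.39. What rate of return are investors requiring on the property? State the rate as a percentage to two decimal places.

12.48%

D₁ = $145,000.00 × 1.065 = $154,425.0000
P = D₁/(r − g) ⇒ r = D₁/P + g = $154,425.0000/$2,581,055.39 + 0.065 = 0.059830 + 0.065 = 0.124830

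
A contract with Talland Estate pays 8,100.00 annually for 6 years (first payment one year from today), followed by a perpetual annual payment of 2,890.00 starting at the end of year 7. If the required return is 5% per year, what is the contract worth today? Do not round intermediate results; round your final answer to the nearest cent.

PV of 6-year annuity: 8,100.00 × [1 − (1+0.05)^−6] / 0.05 = 41113.10574
Perpetuity value at year 6: 2,890.00 / 0.05 = 57800.00000
PV of perpetuity: 57800.00000 / (1+0.05)^6 = 43131.24993
Total PV = 41113.10574 + 43131.24993 = 84244.35567

84244.36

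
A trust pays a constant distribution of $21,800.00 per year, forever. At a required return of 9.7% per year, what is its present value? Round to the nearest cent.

$224742.27

Level perpetuity: PV = C / r = $21,800.00 / 0.097 = $224,742.27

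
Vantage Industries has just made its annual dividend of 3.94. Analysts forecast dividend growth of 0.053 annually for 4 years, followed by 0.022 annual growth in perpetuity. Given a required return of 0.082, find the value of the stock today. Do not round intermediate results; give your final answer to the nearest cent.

74.93

D_1 = 4.14882
D_2 = 4.36871
D_3 = 4.60025
D_4 = 4.84406
Terminal value at year 4: TV = D_4×(1+g_2)/(r−g_2) = 4.95063/0.06 = 82.51053
P_0 = D_1/(1+r)^1 + D_2/(1+r)^2 + D_3/(1+r)^3 + D_4/(1+r)^4 + TV/(1+r)^4
    = 3.83440 + 3.73163 + 3.63161 + 3.53428 + 60.20053 = 74.93245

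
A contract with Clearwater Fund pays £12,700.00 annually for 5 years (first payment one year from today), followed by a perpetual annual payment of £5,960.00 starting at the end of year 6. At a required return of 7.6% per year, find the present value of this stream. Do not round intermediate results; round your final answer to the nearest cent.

PV of 5-year annuity: £12,700.00 × [1 − (1+0.076)^−5] / 0.076 = 51246.53091
Perpetuity value at year 5: £5,960.00 / 0.076 = 78421.05263
PV of perpetuity: 78421.05263 / (1+0.076)^5 = 54371.49954
Total PV = 51246.53091 + 54371.49954 = 105618.03046

£105618.03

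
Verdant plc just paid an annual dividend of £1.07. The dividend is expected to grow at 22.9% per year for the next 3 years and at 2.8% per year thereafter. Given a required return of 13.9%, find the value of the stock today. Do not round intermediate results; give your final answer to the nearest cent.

D_1 = 1.31503
D_2 = 1.61617
D_3 = 1.98628
Terminal value at year 3: TV = D_3×(1+g_2)/(r−g_2) = 2.04189/0.111 = 18.39541
P_0 = D_1/(1+r)^1 + D_2/(1+r)^2 + D_3/(1+r)^3 + TV/(1+r)^3
    = 1.15455 + 1.24578 + 1.34421 + 12.44911 = 16.19365

£16.19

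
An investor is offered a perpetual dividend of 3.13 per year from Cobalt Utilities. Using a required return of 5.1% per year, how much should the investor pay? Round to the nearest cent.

Level perpetuity: PV = C / r = 3.13 / 0.051 = 61.37

61.37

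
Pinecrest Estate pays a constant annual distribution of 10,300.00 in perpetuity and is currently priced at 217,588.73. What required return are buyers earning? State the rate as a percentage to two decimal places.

P = C/r ⇒ r = C/P = 10,300.00/217,588.73 = 0.047337

4.73%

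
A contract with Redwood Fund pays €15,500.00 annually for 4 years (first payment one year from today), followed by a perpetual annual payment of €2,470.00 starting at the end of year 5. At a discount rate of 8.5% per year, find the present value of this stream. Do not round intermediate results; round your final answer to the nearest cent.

PV of 4-year annuity: €15,500.00 × [1 − (1+0.085)^−4] / 0.085 = 50771.74816
Perpetuity value at year 4: €2,470.00 / 0.085 = 29058.82353
PV of perpetuity: 29058.82353 / (1+0.085)^4 = 20968.09979
Total PV = 50771.74816 + 20968.09979 = 71739.84795

€71739.85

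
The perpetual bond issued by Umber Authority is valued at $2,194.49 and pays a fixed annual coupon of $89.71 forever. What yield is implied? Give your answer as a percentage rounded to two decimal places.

P = C/r ⇒ r = C/P = $89.71/$2,194.49 = 0.040880

4.09%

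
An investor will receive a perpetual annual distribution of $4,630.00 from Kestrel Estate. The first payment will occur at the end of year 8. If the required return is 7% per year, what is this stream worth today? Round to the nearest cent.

Value at end of year 7: C / r = $4,630.00 / 0.07 = $66,142.8571
Discount to today: PV = $66,142.8571 / (1 + 0.07)^7 = $66,142.8571 / 1.605781 = $41,190.45

$41190.45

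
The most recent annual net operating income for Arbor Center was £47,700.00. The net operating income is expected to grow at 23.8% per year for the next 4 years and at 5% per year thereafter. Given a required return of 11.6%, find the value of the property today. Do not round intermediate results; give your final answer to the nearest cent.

£1398147.94

D_1 = 59052.60000
D_2 = 73107.11880
D_3 = 90506.61307
D_4 = 112047.18699
Terminal value at year 4: TV = D_4×(1+g_2)/(r−g_2) = 117649.54634/0.066 = 1782568.88387
P_0 = D_1/(1+r)^1 + D_2/(1+r)^2 + D_3/(1+r)^3 + D_4/(1+r)^4 + TV/(1+r)^4
    = 52914.51613 + 58699.07793 + 65116.00222 + 72234.41823 + 1149183.92640 = 1398147.94090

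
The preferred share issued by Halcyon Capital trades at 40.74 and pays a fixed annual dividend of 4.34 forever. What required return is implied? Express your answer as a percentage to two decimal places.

10.65%

P = C/r ⇒ r = C/P = 4.34/40.74 = 0.106529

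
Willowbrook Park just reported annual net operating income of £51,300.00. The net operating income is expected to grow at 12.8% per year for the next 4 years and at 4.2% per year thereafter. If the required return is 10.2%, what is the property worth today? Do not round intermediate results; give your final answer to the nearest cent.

D_1 = 57866.40000
D_2 = 65273.29920
D_3 = 73628.28150
D_4 = 83052.70153
Terminal value at year 4: TV = D_4×(1+g_2)/(r−g_2) = 86540.91499/0.06 = 1442348.58323
P_0 = D_1/(1+r)^1 + D_2/(1+r)^2 + D_3/(1+r)^3 + D_4/(1+r)^4 + TV/(1+r)^4
    = 52510.34483 + 53749.24589 + 55017.37691 + 56315.42755 + 978011.25842 = 1195603.65360

£1195603.65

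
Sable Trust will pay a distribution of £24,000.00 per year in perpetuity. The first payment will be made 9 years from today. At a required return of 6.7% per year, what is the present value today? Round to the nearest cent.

Value at end of year 8: C / r = £24,000.00 / 0.067 = £358,208.9552
Discount to today: PV = £358,208.9552 / (1 + 0.067)^8 = £358,208.9552 / 1.680023 = £213,216.63

£213216.63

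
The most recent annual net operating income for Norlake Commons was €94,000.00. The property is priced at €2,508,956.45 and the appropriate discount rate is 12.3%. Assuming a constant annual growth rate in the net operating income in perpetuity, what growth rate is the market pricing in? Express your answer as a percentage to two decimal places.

8.24%

P = D₀(1+g)/(r−g) ⇒ P(r−g) = D₀(1+g) ⇒ g(P+D₀) = P·r − D₀
g = (P·r − D₀)/(P + D₀) = (€2,508,956.45×0.123 − €94,000.00) / (€2,508,956.45 + €94,000.00) = 0.082445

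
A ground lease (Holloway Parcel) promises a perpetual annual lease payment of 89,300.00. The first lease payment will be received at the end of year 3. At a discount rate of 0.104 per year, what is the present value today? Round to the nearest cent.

704498.34

Value at end of year 2: C / r = 89,300.00 / 0.104 = 858,653.8462
Discount to today: PV = 858,653.8462 / (1 + 0.104)^2 = 858,653.8462 / 1.218816 = 704,498.34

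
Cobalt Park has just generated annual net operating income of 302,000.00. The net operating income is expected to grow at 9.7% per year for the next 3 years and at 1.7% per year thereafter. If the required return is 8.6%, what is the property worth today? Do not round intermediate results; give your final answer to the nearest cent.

D_1 = 331294.00000
D_2 = 363429.51800
D_3 = 398682.18125
Terminal value at year 3: TV = D_3×(1+g_2)/(r−g_2) = 405459.77833/0.069 = 5876228.67141
P_0 = D_1/(1+r)^1 + D_2/(1+r)^2 + D_3/(1+r)^3 + TV/(1+r)^3
    = 305058.93186 + 308148.84738 + 311270.06038 + 4587850.02037 = 5512327.85998

5512327.86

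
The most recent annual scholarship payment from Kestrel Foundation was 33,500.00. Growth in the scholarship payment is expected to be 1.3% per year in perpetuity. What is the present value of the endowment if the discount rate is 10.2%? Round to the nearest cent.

381297.75

D₁ = D₀ × (1 + g) = 33,500.00 × 1.013 = 33,935.5000
Growing perpetuity: P = D₁ / (r − g) = 33,935.5000 / (0.102 − 0.013) = 381,297.75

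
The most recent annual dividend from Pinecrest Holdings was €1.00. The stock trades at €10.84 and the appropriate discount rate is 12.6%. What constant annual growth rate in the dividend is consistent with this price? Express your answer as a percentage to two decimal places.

3.09%

P = D₀(1+g)/(r−g) ⇒ P(r−g) = D₀(1+g) ⇒ g(P+D₀) = P·r − D₀
g = (P·r − D₀)/(P + D₀) = (€10.84×0.126 − €1.00) / (€10.84 + €1.00) = 0.030899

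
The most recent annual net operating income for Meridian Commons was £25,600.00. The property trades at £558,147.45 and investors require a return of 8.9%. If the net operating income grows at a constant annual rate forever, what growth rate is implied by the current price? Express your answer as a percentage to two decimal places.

P = D₀(1+g)/(r−g) ⇒ P(r−g) = D₀(1+g) ⇒ g(P+D₀) = P·r − D₀
g = (P·r − D₀)/(P + D₀) = (£558,147.45×0.089 − £25,600.00) / (£558,147.45 + £25,600.00) = 0.041242

4.12%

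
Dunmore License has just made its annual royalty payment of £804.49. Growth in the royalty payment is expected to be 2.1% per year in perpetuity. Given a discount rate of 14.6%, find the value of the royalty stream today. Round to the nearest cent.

£6571.07

D₁ = D₀ × (1 + g) = £804.49 × 1.021 = £821.3843
Growing perpetuity: P = D₁ / (r − g) = £821.3843 / (0.146 − 0.021) = £6,571.07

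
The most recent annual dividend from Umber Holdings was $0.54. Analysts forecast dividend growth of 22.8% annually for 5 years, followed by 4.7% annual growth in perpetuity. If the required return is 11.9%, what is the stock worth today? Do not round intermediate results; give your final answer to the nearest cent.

$16.10

D_1 = 0.66312
D_2 = 0.81431
D_3 = 0.99997
D_4 = 1.22797
D_5 = 1.50795
Terminal value at year 5: TV = D_5×(1+g_2)/(r−g_2) = 1.57882/0.072 = 21.92804
P_0 = D_1/(1+r)^1 + D_2/(1+r)^2 + D_3/(1+r)^3 + D_4/(1+r)^4 + D_5/(1+r)^5 + TV/(1+r)^5
    = 0.59260 + 0.65032 + 0.71367 + 0.78319 + 0.85948 + 12.49825 = 16.09752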